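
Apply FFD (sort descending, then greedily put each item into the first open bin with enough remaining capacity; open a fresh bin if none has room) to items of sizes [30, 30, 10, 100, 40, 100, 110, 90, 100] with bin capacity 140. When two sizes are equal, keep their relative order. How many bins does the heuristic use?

5

Sorted descending: 110, 100, 100, 100, 90, 40, 30, 30, 10.
  110 → bin 1 (new)  [load 110/140]
  100 → bin 2 (new)  [load 100/140]
  100 → bin 3 (new)  [load 100/140]
  100 → bin 4 (new)  [load 100/140]
  90 → bin 5 (new)  [load 90/140]
  40 → bin 2  [load 140/140]
  30 → bin 1  [load 140/140]
  30 → bin 3  [load 130/140]
  10 → bin 3  [load 140/140]
5 bins opened.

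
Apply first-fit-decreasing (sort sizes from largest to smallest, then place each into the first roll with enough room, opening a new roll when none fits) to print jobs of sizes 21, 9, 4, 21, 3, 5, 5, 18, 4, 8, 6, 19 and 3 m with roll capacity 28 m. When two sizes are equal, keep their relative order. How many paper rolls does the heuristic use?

Sorted descending: 21, 21, 19, 18, 9, 8, 6, 5, 5, 4, 4, 3, 3.
  21 → roll 1 (new)  [load 21/28]
  21 → roll 2 (new)  [load 21/28]
  19 → roll 3 (new)  [load 19/28]
  18 → roll 4 (new)  [load 18/28]
  9 → roll 3  [load 28/28]
  8 → roll 4  [load 26/28]
  6 → roll 1  [load 27/28]
  5 → roll 2  [load 26/28]
  5 → roll 5 (new)  [load 5/28]
  4 → roll 5  [load 9/28]
  4 → roll 5  [load 13/28]
  3 → roll 5  [load 16/28]
  3 → roll 5  [load 19/28]
5 paper rolls opened.

5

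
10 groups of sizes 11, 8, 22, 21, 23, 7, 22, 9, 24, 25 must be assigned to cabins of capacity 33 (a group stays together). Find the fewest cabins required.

Total = 25 + 24 + 23 + 22 + 22 + 21 + 11 + 9 + 8 + 7 = 172.
Lower bound: ⌈172/33⌉ = 6 cabins.
A packing using 6 cabins:
  cabin 1: 25 + 8 = 33
  cabin 2: 24 + 9 = 33
  cabin 3: 23 + 7 = 30
  cabin 4: 22 + 11 = 33
  cabin 5: 22 = 22
  cabin 6: 21 = 21
This matches the lower bound, so 6 is optimal.

6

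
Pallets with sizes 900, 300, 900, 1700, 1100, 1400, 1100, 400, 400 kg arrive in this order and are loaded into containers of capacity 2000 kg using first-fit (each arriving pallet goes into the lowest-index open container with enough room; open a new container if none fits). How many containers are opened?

5

  900 → container 1 (new)  [load 900/2000]
  300 → container 1  [load 1200/2000]
  900 → container 2 (new)  [load 900/2000]
  1700 → container 3 (new)  [load 1700/2000]
  1100 → container 2  [load 2000/2000]
  1400 → container 4 (new)  [load 1400/2000]
  1100 → container 5 (new)  [load 1100/2000]
  400 → container 1  [load 1600/2000]
  400 → container 1  [load 2000/2000]
5 containers opened.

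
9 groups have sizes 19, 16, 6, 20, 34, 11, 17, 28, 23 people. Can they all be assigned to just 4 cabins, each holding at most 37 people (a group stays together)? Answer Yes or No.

Total = 174 people; ⌈174/37⌉ = 5.
At least 5 cabins are required, but only 4 are allowed.

No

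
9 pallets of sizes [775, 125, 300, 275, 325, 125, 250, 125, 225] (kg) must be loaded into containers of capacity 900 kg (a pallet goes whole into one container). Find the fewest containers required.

Total = 775 + 325 + 300 + 275 + 250 + 225 + 125 + 125 + 125 = 2525 kg.
Lower bound: ⌈2525/900⌉ = 3 containers.
A packing using 3 containers:
  container 1: 775 + 125 = 900
  container 2: 325 + 300 + 275 = 900
  container 3: 250 + 225 + 125 + 125 = 725
This matches the lower bound, so 3 is optimal.

3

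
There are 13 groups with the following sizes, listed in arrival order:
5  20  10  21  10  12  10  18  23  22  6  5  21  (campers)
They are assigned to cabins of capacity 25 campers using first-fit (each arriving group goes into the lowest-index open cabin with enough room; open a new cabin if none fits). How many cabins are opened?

8

  5 → cabin 1 (new)  [load 5/25]
  20 → cabin 1  [load 25/25]
  10 → cabin 2 (new)  [load 10/25]
  21 → cabin 3 (new)  [load 21/25]
  10 → cabin 2  [load 20/25]
  12 → cabin 4 (new)  [load 12/25]
  10 → cabin 4  [load 22/25]
  18 → cabin 5 (new)  [load 18/25]
  23 → cabin 6 (new)  [load 23/25]
  22 → cabin 7 (new)  [load 22/25]
  6 → cabin 5  [load 24/25]
  5 → cabin 2  [load 25/25]
  21 → cabin 8 (new)  [load 21/25]
8 cabins opened.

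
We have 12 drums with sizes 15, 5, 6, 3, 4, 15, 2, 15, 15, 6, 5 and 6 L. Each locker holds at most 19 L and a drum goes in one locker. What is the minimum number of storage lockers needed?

6

Total = 15 + 15 + 15 + 15 + 6 + 6 + 6 + 5 + 5 + 4 + 3 + 2 = 97 L.
Lower bound: ⌈97/19⌉ = 6 storage lockers.
A packing using 6 storage lockers:
  locker 1: 15 + 4 = 19
  locker 2: 15 + 3 = 18
  locker 3: 15 + 2 = 17
  locker 4: 15 = 15
  locker 5: 6 + 6 + 6 = 18
  locker 6: 5 + 5 = 10
This matches the lower bound, so 6 is optimal.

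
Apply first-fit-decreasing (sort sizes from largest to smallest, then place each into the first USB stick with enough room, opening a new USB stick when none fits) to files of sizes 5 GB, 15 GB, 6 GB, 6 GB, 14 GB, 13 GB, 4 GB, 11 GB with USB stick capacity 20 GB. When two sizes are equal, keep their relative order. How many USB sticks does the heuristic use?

4

Sorted descending: 15, 14, 13, 11, 6, 6, 5, 4.
  15 → USB stick 1 (new)  [load 15/20]
  14 → USB stick 2 (new)  [load 14/20]
  13 → USB stick 3 (new)  [load 13/20]
  11 → USB stick 4 (new)  [load 11/20]
  6 → USB stick 2  [load 20/20]
  6 → USB stick 3  [load 19/20]
  5 → USB stick 1  [load 20/20]
  4 → USB stick 4  [load 15/20]
4 USB sticks opened.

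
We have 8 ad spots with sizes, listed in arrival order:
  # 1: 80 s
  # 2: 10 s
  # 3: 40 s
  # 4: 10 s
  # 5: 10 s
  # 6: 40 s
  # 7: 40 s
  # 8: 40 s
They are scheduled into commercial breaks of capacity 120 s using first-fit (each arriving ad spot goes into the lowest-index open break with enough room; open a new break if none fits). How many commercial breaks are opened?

3

  80 → break 1 (new)  [load 80/120]
  10 → break 1  [load 90/120]
  40 → break 2 (new)  [load 40/120]
  10 → break 1  [load 100/120]
  10 → break 1  [load 110/120]
  40 → break 2  [load 80/120]
  40 → break 2  [load 120/120]
  40 → break 3 (new)  [load 40/120]
3 commercial breaks opened.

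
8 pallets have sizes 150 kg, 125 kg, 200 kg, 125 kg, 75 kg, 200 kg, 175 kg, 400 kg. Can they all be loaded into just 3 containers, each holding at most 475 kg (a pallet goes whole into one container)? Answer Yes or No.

No

Total = 1450 kg; ⌈1450/475⌉ = 4.
At least 4 containers are required, but only 3 are allowed.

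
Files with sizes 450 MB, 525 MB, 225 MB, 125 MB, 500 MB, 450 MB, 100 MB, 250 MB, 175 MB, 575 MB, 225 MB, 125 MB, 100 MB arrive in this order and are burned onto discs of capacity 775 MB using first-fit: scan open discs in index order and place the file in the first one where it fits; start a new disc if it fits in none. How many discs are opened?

  450 → disc 1 (new)  [load 450/775]
  525 → disc 2 (new)  [load 525/775]
  225 → disc 1  [load 675/775]
  125 → disc 2  [load 650/775]
  500 → disc 3 (new)  [load 500/775]
  450 → disc 4 (new)  [load 450/775]
  100 → disc 1  [load 775/775]
  250 → disc 3  [load 750/775]
  175 → disc 4  [load 625/775]
  575 → disc 5 (new)  [load 575/775]
  225 → disc 6 (new)  [load 225/775]
  125 → disc 2  [load 775/775]
  100 → disc 4  [load 725/775]
6 discs opened.

6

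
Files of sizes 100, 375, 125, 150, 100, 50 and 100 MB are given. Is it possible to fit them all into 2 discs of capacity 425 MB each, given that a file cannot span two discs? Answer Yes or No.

Total = 1000 MB; ⌈1000/425⌉ = 3.
At least 3 discs are required, but only 2 are allowed.

No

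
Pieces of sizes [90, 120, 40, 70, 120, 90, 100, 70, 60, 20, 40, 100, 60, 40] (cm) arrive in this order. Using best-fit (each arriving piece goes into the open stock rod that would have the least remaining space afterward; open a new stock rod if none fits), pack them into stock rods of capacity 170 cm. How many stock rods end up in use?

7

  90 → stock rod 1 (new)  [load 90/170]
  120 → stock rod 2 (new)  [load 120/170]
  40 → stock rod 2  [load 160/170]
  70 → stock rod 1  [load 160/170]
  120 → stock rod 3 (new)  [load 120/170]
  90 → stock rod 4 (new)  [load 90/170]
  100 → stock rod 5 (new)  [load 100/170]
  70 → stock rod 5  [load 170/170]
  60 → stock rod 4  [load 150/170]
  20 → stock rod 4  [load 170/170]
  40 → stock rod 3  [load 160/170]
  100 → stock rod 6 (new)  [load 100/170]
  60 → stock rod 6  [load 160/170]
  40 → stock rod 7 (new)  [load 40/170]
7 stock rods opened.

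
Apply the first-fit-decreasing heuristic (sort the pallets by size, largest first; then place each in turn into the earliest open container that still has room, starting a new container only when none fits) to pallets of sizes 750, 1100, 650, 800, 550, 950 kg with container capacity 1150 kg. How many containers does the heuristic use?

6

Sorted descending: 1100, 950, 800, 750, 650, 550.
  1100 → container 1 (new)  [load 1100/1150]
  950 → container 2 (new)  [load 950/1150]
  800 → container 3 (new)  [load 800/1150]
  750 → container 4 (new)  [load 750/1150]
  650 → container 5 (new)  [load 650/1150]
  550 → container 6 (new)  [load 550/1150]
6 containers opened.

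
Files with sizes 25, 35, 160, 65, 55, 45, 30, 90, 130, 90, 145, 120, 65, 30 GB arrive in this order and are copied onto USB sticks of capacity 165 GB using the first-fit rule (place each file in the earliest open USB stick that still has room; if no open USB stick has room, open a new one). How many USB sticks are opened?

  25 → USB stick 1 (new)  [load 25/165]
  35 → USB stick 1  [load 60/165]
  160 → USB stick 2 (new)  [load 160/165]
  65 → USB stick 1  [load 125/165]
  55 → USB stick 3 (new)  [load 55/165]
  45 → USB stick 3  [load 100/165]
  30 → USB stick 1  [load 155/165]
  90 → USB stick 4 (new)  [load 90/165]
  130 → USB stick 5 (new)  [load 130/165]
  90 → USB stick 6 (new)  [load 90/165]
  145 → USB stick 7 (new)  [load 145/165]
  120 → USB stick 8 (new)  [load 120/165]
  65 → USB stick 3  [load 165/165]
  30 → USB stick 4  [load 120/165]
8 USB sticks opened.

8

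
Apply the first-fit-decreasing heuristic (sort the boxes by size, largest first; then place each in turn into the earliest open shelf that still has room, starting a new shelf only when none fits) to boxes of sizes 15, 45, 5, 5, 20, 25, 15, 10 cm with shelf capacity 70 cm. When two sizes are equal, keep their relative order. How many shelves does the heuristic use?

2

Sorted descending: 45, 25, 20, 15, 15, 10, 5, 5.
  45 → shelf 1 (new)  [load 45/70]
  25 → shelf 1  [load 70/70]
  20 → shelf 2 (new)  [load 20/70]
  15 → shelf 2  [load 35/70]
  15 → shelf 2  [load 50/70]
  10 → shelf 2  [load 60/70]
  5 → shelf 2  [load 65/70]
  5 → shelf 2  [load 70/70]
2 shelves opened.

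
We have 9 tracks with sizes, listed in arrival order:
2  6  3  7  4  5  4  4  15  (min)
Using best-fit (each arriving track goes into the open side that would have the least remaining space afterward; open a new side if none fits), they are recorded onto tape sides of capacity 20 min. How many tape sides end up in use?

3

  2 → side 1 (new)  [load 2/20]
  6 → side 1  [load 8/20]
  3 → side 1  [load 11/20]
  7 → side 1  [load 18/20]
  4 → side 2 (new)  [load 4/20]
  5 → side 2  [load 9/20]
  4 → side 2  [load 13/20]
  4 → side 2  [load 17/20]
  15 → side 3 (new)  [load 15/20]
3 tape sides opened.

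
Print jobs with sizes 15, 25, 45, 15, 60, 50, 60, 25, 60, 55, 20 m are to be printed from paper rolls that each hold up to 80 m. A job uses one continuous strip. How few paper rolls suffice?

Total = 60 + 60 + 60 + 55 + 50 + 45 + 25 + 25 + 20 + 15 + 15 = 430 m.
Lower bound: ⌈430/80⌉ = 6 paper rolls.
A packing using 6 paper rolls:
  roll 1: 60 + 20 = 80
  roll 2: 60 + 15 = 75
  roll 3: 60 + 15 = 75
  roll 4: 55 + 25 = 80
  roll 5: 50 + 25 = 75
  roll 6: 45 = 45
This matches the lower bound, so 6 is optimal.

6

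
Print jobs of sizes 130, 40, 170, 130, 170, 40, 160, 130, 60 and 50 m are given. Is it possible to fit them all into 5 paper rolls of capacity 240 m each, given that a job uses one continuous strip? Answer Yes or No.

No

Total = 1080 m; ⌈1080/240⌉ = 5.
6 print jobs each exceed half the capacity and cannot share a roll, forcing at least 6 paper rolls.
At least 6 paper rolls are required, but only 5 are allowed.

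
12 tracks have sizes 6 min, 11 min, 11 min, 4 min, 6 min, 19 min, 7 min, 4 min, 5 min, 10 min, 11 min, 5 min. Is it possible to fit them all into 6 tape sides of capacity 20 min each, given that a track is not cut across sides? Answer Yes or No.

A valid assignment using 6 tape sides:
  side 1: 19 = 19
  side 2: 11 + 7 = 18
  side 3: 11 + 6 = 17
  side 4: 11 + 6 = 17
  side 5: 10 + 5 + 5 = 20
  side 6: 4 + 4 = 8
Every load is within 20 min, so 6 tape sides suffice.

Yes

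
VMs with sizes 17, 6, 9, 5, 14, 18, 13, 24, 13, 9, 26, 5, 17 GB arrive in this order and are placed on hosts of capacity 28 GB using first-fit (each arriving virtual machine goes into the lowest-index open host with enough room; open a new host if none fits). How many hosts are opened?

7

  17 → host 1 (new)  [load 17/28]
  6 → host 1  [load 23/28]
  9 → host 2 (new)  [load 9/28]
  5 → host 1  [load 28/28]
  14 → host 2  [load 23/28]
  18 → host 3 (new)  [load 18/28]
  13 → host 4 (new)  [load 13/28]
  24 → host 5 (new)  [load 24/28]
  13 → host 4  [load 26/28]
  9 → host 3  [load 27/28]
  26 → host 6 (new)  [load 26/28]
  5 → host 2  [load 28/28]
  17 → host 7 (new)  [load 17/28]
7 hosts opened.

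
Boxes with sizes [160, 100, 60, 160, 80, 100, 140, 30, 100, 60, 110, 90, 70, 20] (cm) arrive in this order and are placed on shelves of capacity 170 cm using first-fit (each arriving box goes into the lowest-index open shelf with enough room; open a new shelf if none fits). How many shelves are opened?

  160 → shelf 1 (new)  [load 160/170]
  100 → shelf 2 (new)  [load 100/170]
  60 → shelf 2  [load 160/170]
  160 → shelf 3 (new)  [load 160/170]
  80 → shelf 4 (new)  [load 80/170]
  100 → shelf 5 (new)  [load 100/170]
  140 → shelf 6 (new)  [load 140/170]
  30 → shelf 4  [load 110/170]
  100 → shelf 7 (new)  [load 100/170]
  60 → shelf 4  [load 170/170]
  110 → shelf 8 (new)  [load 110/170]
  90 → shelf 9 (new)  [load 90/170]
  70 → shelf 5  [load 170/170]
  20 → shelf 6  [load 160/170]
9 shelves opened.

9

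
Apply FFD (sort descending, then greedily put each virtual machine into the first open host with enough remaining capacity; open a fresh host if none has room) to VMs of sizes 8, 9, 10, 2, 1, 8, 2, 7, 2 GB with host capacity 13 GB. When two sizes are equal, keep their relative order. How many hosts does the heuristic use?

Sorted descending: 10, 9, 8, 8, 7, 2, 2, 2, 1.
  10 → host 1 (new)  [load 10/13]
  9 → host 2 (new)  [load 9/13]
  8 → host 3 (new)  [load 8/13]
  8 → host 4 (new)  [load 8/13]
  7 → host 5 (new)  [load 7/13]
  2 → host 1  [load 12/13]
  2 → host 2  [load 11/13]
  2 → host 2  [load 13/13]
  1 → host 1  [load 13/13]
5 hosts opened.

5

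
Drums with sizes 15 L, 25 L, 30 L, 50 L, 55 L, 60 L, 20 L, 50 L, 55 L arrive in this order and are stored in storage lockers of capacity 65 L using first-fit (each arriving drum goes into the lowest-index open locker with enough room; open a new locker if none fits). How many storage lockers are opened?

7

  15 → locker 1 (new)  [load 15/65]
  25 → locker 1  [load 40/65]
  30 → locker 2 (new)  [load 30/65]
  50 → locker 3 (new)  [load 50/65]
  55 → locker 4 (new)  [load 55/65]
  60 → locker 5 (new)  [load 60/65]
  20 → locker 1  [load 60/65]
  50 → locker 6 (new)  [load 50/65]
  55 → locker 7 (new)  [load 55/65]
7 storage lockers opened.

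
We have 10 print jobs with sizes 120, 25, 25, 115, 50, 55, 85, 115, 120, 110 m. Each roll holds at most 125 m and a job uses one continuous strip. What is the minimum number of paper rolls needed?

Total = 120 + 120 + 115 + 115 + 110 + 85 + 55 + 50 + 25 + 25 = 820 m.
Lower bound: ⌈820/125⌉ = 7 paper rolls.
A packing using 8 paper rolls:
  roll 1: 120 = 120
  roll 2: 120 = 120
  roll 3: 115 = 115
  roll 4: 115 = 115
  roll 5: 110 = 110
  roll 6: 85 + 25 = 110
  roll 7: 55 + 50 = 105
  roll 8: 25 = 25
No arrangement into 7 paper rolls stays within capacity, so 8 is optimal.

8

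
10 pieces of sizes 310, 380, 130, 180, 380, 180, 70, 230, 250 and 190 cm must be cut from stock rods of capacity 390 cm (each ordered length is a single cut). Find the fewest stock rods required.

Total = 380 + 380 + 310 + 250 + 230 + 190 + 180 + 180 + 130 + 70 = 2300 cm.
Lower bound: ⌈2300/390⌉ = 6 stock rods.
A packing using 7 stock rods:
  stock rod 1: 380 = 380
  stock rod 2: 380 = 380
  stock rod 3: 310 + 70 = 380
  stock rod 4: 250 + 130 = 380
  stock rod 5: 230 = 230
  stock rod 6: 190 + 180 = 370
  stock rod 7: 180 = 180
No arrangement into 6 stock rods stays within capacity, so 7 is optimal.

7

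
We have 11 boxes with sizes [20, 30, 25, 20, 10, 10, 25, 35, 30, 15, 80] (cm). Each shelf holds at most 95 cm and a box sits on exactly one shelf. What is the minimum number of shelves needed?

4

Total = 80 + 35 + 30 + 30 + 25 + 25 + 20 + 20 + 15 + 10 + 10 = 300 cm.
Lower bound: ⌈300/95⌉ = 4 shelves.
A packing using 4 shelves:
  shelf 1: 80 + 15 = 95
  shelf 2: 35 + 30 + 30 = 95
  shelf 3: 25 + 25 + 20 + 20 = 90
  shelf 4: 10 + 10 = 20
This matches the lower bound, so 4 is optimal.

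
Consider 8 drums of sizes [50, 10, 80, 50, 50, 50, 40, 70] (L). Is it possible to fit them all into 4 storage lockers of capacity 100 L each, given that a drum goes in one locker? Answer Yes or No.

Total = 400 L; ⌈400/100⌉ = 4.
The bound of 4 does not rule out 4, but exhaustive search shows no assignment into 4 storage lockers of capacity 100 L exists — the minimum is 5.

No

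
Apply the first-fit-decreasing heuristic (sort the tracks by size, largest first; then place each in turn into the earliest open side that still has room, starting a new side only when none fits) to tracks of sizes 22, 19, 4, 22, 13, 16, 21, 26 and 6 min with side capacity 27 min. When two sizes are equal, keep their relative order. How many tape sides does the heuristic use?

Sorted descending: 26, 22, 22, 21, 19, 16, 13, 6, 4.
  26 → side 1 (new)  [load 26/27]
  22 → side 2 (new)  [load 22/27]
  22 → side 3 (new)  [load 22/27]
  21 → side 4 (new)  [load 21/27]
  19 → side 5 (new)  [load 19/27]
  16 → side 6 (new)  [load 16/27]
  13 → side 7 (new)  [load 13/27]
  6 → side 4  [load 27/27]
  4 → side 2  [load 26/27]
7 tape sides opened.

7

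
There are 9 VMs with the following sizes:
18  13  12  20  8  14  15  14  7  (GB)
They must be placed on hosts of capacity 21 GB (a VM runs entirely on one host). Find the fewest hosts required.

7

Total = 20 + 18 + 15 + 14 + 14 + 13 + 12 + 8 + 7 = 121 GB.
Lower bound: ⌈121/21⌉ = 6 hosts.
Also, 7 VMs each exceed 21/2 GB, and no two of those can share a host, so at least 7 hosts are needed.
A packing using 7 hosts:
  host 1: 20 = 20
  host 2: 18 = 18
  host 3: 15 = 15
  host 4: 14 + 7 = 21
  host 5: 14 = 14
  host 6: 13 + 8 = 21
  host 7: 12 = 12
This matches the lower bound, so 7 is optimal.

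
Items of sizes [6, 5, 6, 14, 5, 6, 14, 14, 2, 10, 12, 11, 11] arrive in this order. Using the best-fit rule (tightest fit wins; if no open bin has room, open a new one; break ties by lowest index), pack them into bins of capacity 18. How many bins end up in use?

9

  6 → bin 1 (new)  [load 6/18]
  5 → bin 1  [load 11/18]
  6 → bin 1  [load 17/18]
  14 → bin 2 (new)  [load 14/18]
  5 → bin 3 (new)  [load 5/18]
  6 → bin 3  [load 11/18]
  14 → bin 4 (new)  [load 14/18]
  14 → bin 5 (new)  [load 14/18]
  2 → bin 2  [load 16/18]
  10 → bin 6 (new)  [load 10/18]
  12 → bin 7 (new)  [load 12/18]
  11 → bin 8 (new)  [load 11/18]
  11 → bin 9 (new)  [load 11/18]
9 bins opened.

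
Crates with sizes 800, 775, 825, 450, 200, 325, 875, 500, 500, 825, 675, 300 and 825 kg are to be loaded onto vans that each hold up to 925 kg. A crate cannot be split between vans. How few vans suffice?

10

Total = 875 + 825 + 825 + 825 + 800 + 775 + 675 + 500 + 500 + 450 + 325 + 300 + 200 = 7875 kg.
Lower bound: ⌈7875/925⌉ = 9 vans.
A packing using 10 vans:
  van 1: 875 = 875
  van 2: 825 = 825
  van 3: 825 = 825
  van 4: 825 = 825
  van 5: 800 = 800
  van 6: 775 = 775
  van 7: 675 + 200 = 875
  van 8: 500 + 325 = 825
  van 9: 500 + 300 = 800
  van 10: 450 = 450
No arrangement into 9 vans stays within capacity, so 10 is optimal.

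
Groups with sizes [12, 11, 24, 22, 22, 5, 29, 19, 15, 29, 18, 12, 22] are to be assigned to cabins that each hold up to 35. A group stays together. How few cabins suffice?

Total = 29 + 29 + 24 + 22 + 22 + 22 + 19 + 18 + 15 + 12 + 12 + 11 + 5 = 240.
Lower bound: ⌈240/35⌉ = 7 cabins.
Also, 8 groups each exceed 35/2, and no two of those can share a cabin, so at least 8 cabins are needed.
A packing using 8 cabins:
  cabin 1: 29 + 5 = 34
  cabin 2: 29 = 29
  cabin 3: 24 + 11 = 35
  cabin 4: 22 + 12 = 34
  cabin 5: 22 + 12 = 34
  cabin 6: 22 = 22
  cabin 7: 19 + 15 = 34
  cabin 8: 18 = 18
This matches the lower bound, so 8 is optimal.

8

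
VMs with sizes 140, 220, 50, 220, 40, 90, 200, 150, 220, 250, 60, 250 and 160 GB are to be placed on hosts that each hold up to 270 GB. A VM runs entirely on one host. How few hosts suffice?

9

Total = 250 + 250 + 220 + 220 + 220 + 200 + 160 + 150 + 140 + 90 + 60 + 50 + 40 = 2050 GB.
Lower bound: ⌈2050/270⌉ = 8 hosts.
Also, 9 VMs each exceed 135 GB, and no two of those can share a host, so at least 9 hosts are needed.
A packing using 9 hosts:
  host 1: 250 = 250
  host 2: 250 = 250
  host 3: 220 + 50 = 270
  host 4: 220 + 40 = 260
  host 5: 220 = 220
  host 6: 200 + 60 = 260
  host 7: 160 + 90 = 250
  host 8: 150 = 150
  host 9: 140 = 140
This matches the lower bound, so 9 is optimal.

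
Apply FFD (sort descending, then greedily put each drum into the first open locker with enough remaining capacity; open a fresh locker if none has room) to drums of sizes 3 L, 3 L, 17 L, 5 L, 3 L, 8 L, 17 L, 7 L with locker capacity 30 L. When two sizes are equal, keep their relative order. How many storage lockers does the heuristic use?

Sorted descending: 17, 17, 8, 7, 5, 3, 3, 3.
  17 → locker 1 (new)  [load 17/30]
  17 → locker 2 (new)  [load 17/30]
  8 → locker 1  [load 25/30]
  7 → locker 2  [load 24/30]
  5 → locker 1  [load 30/30]
  3 → locker 2  [load 27/30]
  3 → locker 2  [load 30/30]
  3 → locker 3 (new)  [load 3/30]
3 storage lockers opened.

3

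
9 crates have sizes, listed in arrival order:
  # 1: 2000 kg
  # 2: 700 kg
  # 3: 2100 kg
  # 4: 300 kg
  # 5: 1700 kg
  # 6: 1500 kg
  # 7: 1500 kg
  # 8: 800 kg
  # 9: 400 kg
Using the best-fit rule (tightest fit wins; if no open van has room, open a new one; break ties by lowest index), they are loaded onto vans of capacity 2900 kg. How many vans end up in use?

5

  2000 → van 1 (new)  [load 2000/2900]
  700 → van 1  [load 2700/2900]
  2100 → van 2 (new)  [load 2100/2900]
  300 → van 2  [load 2400/2900]
  1700 → van 3 (new)  [load 1700/2900]
  1500 → van 4 (new)  [load 1500/2900]
  1500 → van 5 (new)  [load 1500/2900]
  800 → van 3  [load 2500/2900]
  400 → van 3  [load 2900/2900]
5 vans opened.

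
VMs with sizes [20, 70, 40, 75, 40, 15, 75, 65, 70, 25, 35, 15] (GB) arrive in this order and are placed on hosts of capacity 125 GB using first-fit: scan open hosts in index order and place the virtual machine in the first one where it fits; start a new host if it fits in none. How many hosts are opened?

  20 → host 1 (new)  [load 20/125]
  70 → host 1  [load 90/125]
  40 → host 2 (new)  [load 40/125]
  75 → host 2  [load 115/125]
  40 → host 3 (new)  [load 40/125]
  15 → host 1  [load 105/125]
  75 → host 3  [load 115/125]
  65 → host 4 (new)  [load 65/125]
  70 → host 5 (new)  [load 70/125]
  25 → host 4  [load 90/125]
  35 → host 4  [load 125/125]
  15 → host 1  [load 120/125]
5 hosts opened.

5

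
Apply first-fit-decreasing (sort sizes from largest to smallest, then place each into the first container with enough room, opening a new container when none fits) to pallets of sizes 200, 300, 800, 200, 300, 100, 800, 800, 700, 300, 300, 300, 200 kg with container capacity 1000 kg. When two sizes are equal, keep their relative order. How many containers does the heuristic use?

6

Sorted descending: 800, 800, 800, 700, 300, 300, 300, 300, 300, 200, 200, 200, 100.
  800 → container 1 (new)  [load 800/1000]
  800 → container 2 (new)  [load 800/1000]
  800 → container 3 (new)  [load 800/1000]
  700 → container 4 (new)  [load 700/1000]
  300 → container 4  [load 1000/1000]
  300 → container 5 (new)  [load 300/1000]
  300 → container 5  [load 600/1000]
  300 → container 5  [load 900/1000]
  300 → container 6 (new)  [load 300/1000]
  200 → container 1  [load 1000/1000]
  200 → container 2  [load 1000/1000]
  200 → container 3  [load 1000/1000]
  100 → container 5  [load 1000/1000]
6 containers opened.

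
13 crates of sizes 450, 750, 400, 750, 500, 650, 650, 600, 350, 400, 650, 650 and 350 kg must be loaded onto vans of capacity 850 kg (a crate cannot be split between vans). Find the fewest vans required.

Total = 750 + 750 + 650 + 650 + 650 + 650 + 600 + 500 + 450 + 400 + 400 + 350 + 350 = 7150 kg.
Lower bound: ⌈7150/850⌉ = 9 vans.
A packing using 10 vans:
  van 1: 750 = 750
  van 2: 750 = 750
  van 3: 650 = 650
  van 4: 650 = 650
  van 5: 650 = 650
  van 6: 650 = 650
  van 7: 600 = 600
  van 8: 500 + 350 = 850
  van 9: 450 + 400 = 850
  van 10: 400 + 350 = 750
No arrangement into 9 vans stays within capacity, so 10 is optimal.

10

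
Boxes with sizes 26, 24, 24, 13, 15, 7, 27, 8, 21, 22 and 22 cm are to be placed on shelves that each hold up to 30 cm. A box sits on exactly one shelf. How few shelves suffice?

Total = 27 + 26 + 24 + 24 + 22 + 22 + 21 + 15 + 13 + 8 + 7 = 209 cm.
Lower bound: ⌈209/30⌉ = 7 shelves.
A packing using 8 shelves:
  shelf 1: 27 = 27
  shelf 2: 26 = 26
  shelf 3: 24 = 24
  shelf 4: 24 = 24
  shelf 5: 22 + 8 = 30
  shelf 6: 22 + 7 = 29
  shelf 7: 21 = 21
  shelf 8: 15 + 13 = 28
No arrangement into 7 shelves stays within capacity, so 8 is optimal.

8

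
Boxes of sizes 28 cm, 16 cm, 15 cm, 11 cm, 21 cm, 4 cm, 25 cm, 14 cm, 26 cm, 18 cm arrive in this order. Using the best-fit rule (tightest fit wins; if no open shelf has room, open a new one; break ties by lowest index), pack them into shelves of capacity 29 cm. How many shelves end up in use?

  28 → shelf 1 (new)  [load 28/29]
  16 → shelf 2 (new)  [load 16/29]
  15 → shelf 3 (new)  [load 15/29]
  11 → shelf 2  [load 27/29]
  21 → shelf 4 (new)  [load 21/29]
  4 → shelf 4  [load 25/29]
  25 → shelf 5 (new)  [load 25/29]
  14 → shelf 3  [load 29/29]
  26 → shelf 6 (new)  [load 26/29]
  18 → shelf 7 (new)  [load 18/29]
7 shelves opened.

7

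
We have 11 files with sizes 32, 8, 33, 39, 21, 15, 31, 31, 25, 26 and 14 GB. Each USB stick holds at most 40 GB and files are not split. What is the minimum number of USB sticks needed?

8

Total = 39 + 33 + 32 + 31 + 31 + 26 + 25 + 21 + 15 + 14 + 8 = 275 GB.
Lower bound: ⌈275/40⌉ = 7 USB sticks.
Also, 8 files each exceed 20 GB, and no two of those can share a USB stick, so at least 8 USB sticks are needed.
A packing using 8 USB sticks:
  USB stick 1: 39 = 39
  USB stick 2: 33 = 33
  USB stick 3: 32 + 8 = 40
  USB stick 4: 31 = 31
  USB stick 5: 31 = 31
  USB stick 6: 26 + 14 = 40
  USB stick 7: 25 + 15 = 40
  USB stick 8: 21 = 21
This matches the lower bound, so 8 is optimal.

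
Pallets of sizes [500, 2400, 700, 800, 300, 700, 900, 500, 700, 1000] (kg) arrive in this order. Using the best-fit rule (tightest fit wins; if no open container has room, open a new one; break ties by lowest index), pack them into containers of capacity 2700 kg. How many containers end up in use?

  500 → container 1 (new)  [load 500/2700]
  2400 → container 2 (new)  [load 2400/2700]
  700 → container 1  [load 1200/2700]
  800 → container 1  [load 2000/2700]
  300 → container 2  [load 2700/2700]
  700 → container 1  [load 2700/2700]
  900 → container 3 (new)  [load 900/2700]
  500 → container 3  [load 1400/2700]
  700 → container 3  [load 2100/2700]
  1000 → container 4 (new)  [load 1000/2700]
4 containers opened.

4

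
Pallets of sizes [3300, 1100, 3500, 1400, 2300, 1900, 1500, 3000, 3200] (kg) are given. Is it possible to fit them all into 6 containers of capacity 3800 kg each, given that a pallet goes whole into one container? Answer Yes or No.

Total = 21200 kg; ⌈21200/3800⌉ = 6.
The bound of 6 does not rule out 6, but exhaustive search shows no assignment into 6 containers of capacity 3800 kg exists — the minimum is 7.

No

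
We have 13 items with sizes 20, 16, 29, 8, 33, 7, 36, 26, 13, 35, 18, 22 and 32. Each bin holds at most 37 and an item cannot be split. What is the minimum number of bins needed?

Total = 36 + 35 + 33 + 32 + 29 + 26 + 22 + 20 + 18 + 16 + 13 + 8 + 7 = 295.
Lower bound: ⌈295/37⌉ = 8 bins.
A packing using 9 bins:
  bin 1: 36 = 36
  bin 2: 35 = 35
  bin 3: 33 = 33
  bin 4: 32 = 32
  bin 5: 29 + 8 = 37
  bin 6: 26 + 7 = 33
  bin 7: 22 + 13 = 35
  bin 8: 20 + 16 = 36
  bin 9: 18 = 18
No arrangement into 8 bins stays within capacity, so 9 is optimal.

9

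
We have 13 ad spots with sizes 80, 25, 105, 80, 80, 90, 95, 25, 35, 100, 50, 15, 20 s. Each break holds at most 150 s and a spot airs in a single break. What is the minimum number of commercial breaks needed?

Total = 105 + 100 + 95 + 90 + 80 + 80 + 80 + 50 + 35 + 25 + 25 + 20 + 15 = 800 s.
Lower bound: ⌈800/150⌉ = 6 commercial breaks.
Also, 7 ad spots each exceed 75 s, and no two of those can share a break, so at least 7 commercial breaks are needed.
A packing using 7 commercial breaks:
  break 1: 105 + 35 = 140
  break 2: 100 + 50 = 150
  break 3: 95 + 25 + 25 = 145
  break 4: 90 + 20 + 15 = 125
  break 5: 80 = 80
  break 6: 80 = 80
  break 7: 80 = 80
This matches the lower bound, so 7 is optimal.

7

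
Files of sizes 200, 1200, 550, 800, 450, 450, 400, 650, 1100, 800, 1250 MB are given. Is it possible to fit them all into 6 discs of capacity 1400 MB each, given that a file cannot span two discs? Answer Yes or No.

Total = 7850 MB; ⌈7850/1400⌉ = 6.
The bound of 6 does not rule out 6, but exhaustive search shows no assignment into 6 discs of capacity 1400 MB exists — the minimum is 7.

No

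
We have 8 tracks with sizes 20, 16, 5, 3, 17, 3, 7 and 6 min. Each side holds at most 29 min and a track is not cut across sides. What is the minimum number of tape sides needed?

Total = 20 + 17 + 16 + 7 + 6 + 5 + 3 + 3 = 77 min.
Lower bound: ⌈77/29⌉ = 3 tape sides.
A packing using 3 tape sides:
  side 1: 20 + 7 = 27
  side 2: 17 + 6 + 5 = 28
  side 3: 16 + 3 + 3 = 22
This matches the lower bound, so 3 is optimal.

3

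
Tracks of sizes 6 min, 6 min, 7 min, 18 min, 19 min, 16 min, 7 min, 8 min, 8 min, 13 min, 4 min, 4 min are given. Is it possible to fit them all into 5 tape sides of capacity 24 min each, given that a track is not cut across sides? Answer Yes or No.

A valid assignment using 5 tape sides:
  side 1: 19 + 4 = 23
  side 2: 18 + 6 = 24
  side 3: 16 + 8 = 24
  side 4: 13 + 8 = 21
  side 5: 7 + 7 + 6 + 4 = 24
Every load is within 24 min, so 5 tape sides suffice.

Yes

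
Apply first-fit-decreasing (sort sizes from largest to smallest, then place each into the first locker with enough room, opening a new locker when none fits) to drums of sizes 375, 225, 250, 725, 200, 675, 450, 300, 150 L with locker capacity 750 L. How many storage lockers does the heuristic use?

5

Sorted descending: 725, 675, 450, 375, 300, 250, 225, 200, 150.
  725 → locker 1 (new)  [load 725/750]
  675 → locker 2 (new)  [load 675/750]
  450 → locker 3 (new)  [load 450/750]
  375 → locker 4 (new)  [load 375/750]
  300 → locker 3  [load 750/750]
  250 → locker 4  [load 625/750]
  225 → locker 5 (new)  [load 225/750]
  200 → locker 5  [load 425/750]
  150 → locker 5  [load 575/750]
5 storage lockers opened.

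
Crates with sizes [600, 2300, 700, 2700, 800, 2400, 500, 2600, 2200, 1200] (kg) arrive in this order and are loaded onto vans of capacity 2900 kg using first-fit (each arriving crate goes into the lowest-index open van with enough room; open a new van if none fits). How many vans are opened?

7

  600 → van 1 (new)  [load 600/2900]
  2300 → van 1  [load 2900/2900]
  700 → van 2 (new)  [load 700/2900]
  2700 → van 3 (new)  [load 2700/2900]
  800 → van 2  [load 1500/2900]
  2400 → van 4 (new)  [load 2400/2900]
  500 → van 2  [load 2000/2900]
  2600 → van 5 (new)  [load 2600/2900]
  2200 → van 6 (new)  [load 2200/2900]
  1200 → van 7 (new)  [load 1200/2900]
7 vans opened.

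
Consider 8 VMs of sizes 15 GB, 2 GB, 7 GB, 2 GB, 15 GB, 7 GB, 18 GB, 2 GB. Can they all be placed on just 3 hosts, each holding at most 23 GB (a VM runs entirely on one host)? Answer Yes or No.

No

Total = 68 GB; ⌈68/23⌉ = 3.
The bound of 3 does not rule out 3, but exhaustive search shows no assignment into 3 hosts of capacity 23 GB exists — the minimum is 4.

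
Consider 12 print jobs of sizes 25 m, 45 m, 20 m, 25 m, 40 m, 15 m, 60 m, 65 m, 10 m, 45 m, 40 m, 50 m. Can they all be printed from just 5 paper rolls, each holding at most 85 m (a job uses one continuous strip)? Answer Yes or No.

No

Total = 440 m; ⌈440/85⌉ = 6.
At least 6 paper rolls are required, but only 5 are allowed.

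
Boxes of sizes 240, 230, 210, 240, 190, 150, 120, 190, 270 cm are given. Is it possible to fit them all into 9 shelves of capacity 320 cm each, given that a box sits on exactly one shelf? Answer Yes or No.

Yes

A valid assignment using 8 shelves:
  shelf 1: 270 = 270
  shelf 2: 240 = 240
  shelf 3: 240 = 240
  shelf 4: 230 = 230
  shelf 5: 210 = 210
  shelf 6: 190 + 120 = 310
  shelf 7: 190 = 190
  shelf 8: 150 = 150
That uses only 8 ≤ 9, so 9 shelves are enough.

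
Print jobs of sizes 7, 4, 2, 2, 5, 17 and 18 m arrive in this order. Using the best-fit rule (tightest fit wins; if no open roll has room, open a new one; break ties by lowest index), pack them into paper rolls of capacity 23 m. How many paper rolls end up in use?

3

  7 → roll 1 (new)  [load 7/23]
  4 → roll 1  [load 11/23]
  2 → roll 1  [load 13/23]
  2 → roll 1  [load 15/23]
  5 → roll 1  [load 20/23]
  17 → roll 2 (new)  [load 17/23]
  18 → roll 3 (new)  [load 18/23]
3 paper rolls opened.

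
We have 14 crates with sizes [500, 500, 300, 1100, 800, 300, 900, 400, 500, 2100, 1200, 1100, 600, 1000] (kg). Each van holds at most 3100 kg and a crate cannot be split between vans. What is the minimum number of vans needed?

4

Total = 2100 + 1200 + 1100 + 1100 + 1000 + 900 + 800 + 600 + 500 + 500 + 500 + 400 + 300 + 300 = 11300 kg.
Lower bound: ⌈11300/3100⌉ = 4 vans.
A packing using 4 vans:
  van 1: 2100 + 1000 = 3100
  van 2: 1200 + 1100 + 800 = 3100
  van 3: 1100 + 900 + 600 + 500 = 3100
  van 4: 500 + 500 + 400 + 300 + 300 = 2000
This matches the lower bound, so 4 is optimal.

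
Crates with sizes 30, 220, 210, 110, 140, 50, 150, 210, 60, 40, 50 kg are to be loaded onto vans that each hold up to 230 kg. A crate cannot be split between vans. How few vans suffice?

6

Total = 220 + 210 + 210 + 150 + 140 + 110 + 60 + 50 + 50 + 40 + 30 = 1270 kg.
Lower bound: ⌈1270/230⌉ = 6 vans.
A packing using 6 vans:
  van 1: 220 = 220
  van 2: 210 = 210
  van 3: 210 = 210
  van 4: 150 + 60 = 210
  van 5: 140 + 50 + 40 = 230
  van 6: 110 + 50 + 30 = 190
This matches the lower bound, so 6 is optimal.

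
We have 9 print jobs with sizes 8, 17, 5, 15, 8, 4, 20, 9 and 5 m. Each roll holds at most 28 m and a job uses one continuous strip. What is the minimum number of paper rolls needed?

4

Total = 20 + 17 + 15 + 9 + 8 + 8 + 5 + 5 + 4 = 91 m.
Lower bound: ⌈91/28⌉ = 4 paper rolls.
A packing using 4 paper rolls:
  roll 1: 20 + 8 = 28
  roll 2: 17 + 9 = 26
  roll 3: 15 + 8 + 5 = 28
  roll 4: 5 + 4 = 9
This matches the lower bound, so 4 is optimal.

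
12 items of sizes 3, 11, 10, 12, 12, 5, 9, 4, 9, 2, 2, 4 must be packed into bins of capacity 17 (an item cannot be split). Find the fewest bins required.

Total = 12 + 12 + 11 + 10 + 9 + 9 + 5 + 4 + 4 + 3 + 2 + 2 = 83.
Lower bound: ⌈83/17⌉ = 5 bins.
Also, 6 items each exceed 17/2, and no two of those can share a bin, so at least 6 bins are needed.
A packing using 6 bins:
  bin 1: 12 + 5 = 17
  bin 2: 12 + 4 = 16
  bin 3: 11 + 4 + 2 = 17
  bin 4: 10 + 3 + 2 = 15
  bin 5: 9 = 9
  bin 6: 9 = 9
This matches the lower bound, so 6 is optimal.

6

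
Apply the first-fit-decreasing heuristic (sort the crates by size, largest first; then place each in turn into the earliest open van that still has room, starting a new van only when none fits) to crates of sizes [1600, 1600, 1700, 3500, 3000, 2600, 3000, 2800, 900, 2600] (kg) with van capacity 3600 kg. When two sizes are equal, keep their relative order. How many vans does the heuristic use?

8

Sorted descending: 3500, 3000, 3000, 2800, 2600, 2600, 1700, 1600, 1600, 900.
  3500 → van 1 (new)  [load 3500/3600]
  3000 → van 2 (new)  [load 3000/3600]
  3000 → van 3 (new)  [load 3000/3600]
  2800 → van 4 (new)  [load 2800/3600]
  2600 → van 5 (new)  [load 2600/3600]
  2600 → van 6 (new)  [load 2600/3600]
  1700 → van 7 (new)  [load 1700/3600]
  1600 → van 7  [load 3300/3600]
  1600 → van 8 (new)  [load 1600/3600]
  900 → van 5  [load 3500/3600]
8 vans opened.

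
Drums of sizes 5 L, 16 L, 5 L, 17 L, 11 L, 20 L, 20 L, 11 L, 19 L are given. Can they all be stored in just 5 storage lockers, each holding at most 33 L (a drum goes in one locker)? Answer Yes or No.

Yes

A valid assignment using 4 storage lockers:
  locker 1: 20 + 11 = 31
  locker 2: 20 + 11 = 31
  locker 3: 19 + 5 + 5 = 29
  locker 4: 17 + 16 = 33
That uses only 4 ≤ 5, so 5 storage lockers are enough.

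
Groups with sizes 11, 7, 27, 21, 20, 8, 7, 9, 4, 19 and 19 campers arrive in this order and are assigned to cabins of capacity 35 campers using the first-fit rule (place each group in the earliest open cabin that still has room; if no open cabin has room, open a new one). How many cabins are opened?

  11 → cabin 1 (new)  [load 11/35]
  7 → cabin 1  [load 18/35]
  27 → cabin 2 (new)  [load 27/35]
  21 → cabin 3 (new)  [load 21/35]
  20 → cabin 4 (new)  [load 20/35]
  8 → cabin 1  [load 26/35]
  7 → cabin 1  [load 33/35]
  9 → cabin 3  [load 30/35]
  4 → cabin 2  [load 31/35]
  19 → cabin 5 (new)  [load 19/35]
  19 → cabin 6 (new)  [load 19/35]
6 cabins opened.

6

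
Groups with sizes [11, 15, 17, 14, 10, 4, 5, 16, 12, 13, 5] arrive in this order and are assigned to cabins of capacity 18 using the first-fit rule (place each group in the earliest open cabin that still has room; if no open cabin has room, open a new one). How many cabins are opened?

8

  11 → cabin 1 (new)  [load 11/18]
  15 → cabin 2 (new)  [load 15/18]
  17 → cabin 3 (new)  [load 17/18]
  14 → cabin 4 (new)  [load 14/18]
  10 → cabin 5 (new)  [load 10/18]
  4 → cabin 1  [load 15/18]
  5 → cabin 5  [load 15/18]
  16 → cabin 6 (new)  [load 16/18]
  12 → cabin 7 (new)  [load 12/18]
  13 → cabin 8 (new)  [load 13/18]
  5 → cabin 7  [load 17/18]
8 cabins opened.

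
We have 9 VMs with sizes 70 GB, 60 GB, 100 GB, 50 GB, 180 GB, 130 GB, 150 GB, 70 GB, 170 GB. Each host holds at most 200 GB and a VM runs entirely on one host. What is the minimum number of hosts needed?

Total = 180 + 170 + 150 + 130 + 100 + 70 + 70 + 60 + 50 = 980 GB.
Lower bound: ⌈980/200⌉ = 5 hosts.
A packing using 6 hosts:
  host 1: 180 = 180
  host 2: 170 = 170
  host 3: 150 + 50 = 200
  host 4: 130 + 70 = 200
  host 5: 100 + 70 = 170
  host 6: 60 = 60
No arrangement into 5 hosts stays within capacity, so 6 is optimal.

6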